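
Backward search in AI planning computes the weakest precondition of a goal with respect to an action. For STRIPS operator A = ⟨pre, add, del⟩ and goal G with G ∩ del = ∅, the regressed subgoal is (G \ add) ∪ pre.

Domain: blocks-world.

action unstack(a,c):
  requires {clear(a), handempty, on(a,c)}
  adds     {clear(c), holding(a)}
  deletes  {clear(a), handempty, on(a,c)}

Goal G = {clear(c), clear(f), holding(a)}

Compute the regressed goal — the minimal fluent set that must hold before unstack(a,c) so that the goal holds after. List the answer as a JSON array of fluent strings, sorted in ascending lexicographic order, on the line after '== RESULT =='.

Regress:
  G ∩ del = {}  (empty — regression defined)
  G \ add = {clear(c), clear(f), holding(a)} \ {clear(c), holding(a)} = {clear(f)}
  ∪ pre   = {clear(f)} ∪ {clear(a), handempty, on(a,c)}
          = {clear(a), clear(f), handempty, on(a,c)}

== RESULT ==
["clear(a)", "clear(f)", "handempty", "on(a,c)"]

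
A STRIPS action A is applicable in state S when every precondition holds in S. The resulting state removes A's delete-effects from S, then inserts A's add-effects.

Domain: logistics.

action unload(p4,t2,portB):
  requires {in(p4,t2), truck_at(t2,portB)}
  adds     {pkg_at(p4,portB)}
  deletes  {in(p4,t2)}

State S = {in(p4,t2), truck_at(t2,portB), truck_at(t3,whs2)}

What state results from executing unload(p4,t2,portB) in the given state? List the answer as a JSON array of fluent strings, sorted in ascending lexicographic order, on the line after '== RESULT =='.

Progress:
  pre ⊆ S: {in(p4,t2), truck_at(t2,portB)} ⊆ S  — applicable
  S \ del = {truck_at(t2,portB), truck_at(t3,whs2)}
  ∪ add   = {pkg_at(p4,portB), truck_at(t2,portB), truck_at(t3,whs2)}

== RESULT ==
["pkg_at(p4,portB)", "truck_at(t2,portB)", "truck_at(t3,whs2)"]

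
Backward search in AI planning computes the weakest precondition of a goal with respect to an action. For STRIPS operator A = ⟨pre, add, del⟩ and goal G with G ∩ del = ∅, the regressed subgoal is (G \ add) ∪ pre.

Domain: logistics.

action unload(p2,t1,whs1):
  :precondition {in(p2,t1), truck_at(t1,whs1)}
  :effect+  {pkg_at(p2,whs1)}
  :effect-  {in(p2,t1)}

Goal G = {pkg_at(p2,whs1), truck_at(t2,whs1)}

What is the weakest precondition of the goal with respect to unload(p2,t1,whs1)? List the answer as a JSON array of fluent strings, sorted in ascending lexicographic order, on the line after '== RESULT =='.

Regress:
  G ∩ del = {}  (empty — regression defined)
  G \ add = {pkg_at(p2,whs1), truck_at(t2,whs1)} \ {pkg_at(p2,whs1)} = {truck_at(t2,whs1)}
  ∪ pre   = {truck_at(t2,whs1)} ∪ {in(p2,t1), truck_at(t1,whs1)}
          = {in(p2,t1), truck_at(t1,whs1), truck_at(t2,whs1)}

== RESULT ==
["in(p2,t1)", "truck_at(t1,whs1)", "truck_at(t2,whs1)"]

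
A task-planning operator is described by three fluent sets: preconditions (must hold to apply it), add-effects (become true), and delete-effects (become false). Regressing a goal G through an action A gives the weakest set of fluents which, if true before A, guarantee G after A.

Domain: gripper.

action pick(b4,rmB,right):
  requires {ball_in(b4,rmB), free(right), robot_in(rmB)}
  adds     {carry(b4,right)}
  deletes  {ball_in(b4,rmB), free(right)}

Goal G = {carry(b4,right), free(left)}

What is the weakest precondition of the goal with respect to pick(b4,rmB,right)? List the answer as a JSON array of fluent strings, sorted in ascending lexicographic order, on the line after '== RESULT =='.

Regress:
  G ∩ del = {}  (empty — regression defined)
  G \ add = {carry(b4,right), free(left)} \ {carry(b4,right)} = {free(left)}
  ∪ pre   = {free(left)} ∪ {ball_in(b4,rmB), free(right), robot_in(rmB)}
          = {ball_in(b4,rmB), free(left), free(right), robot_in(rmB)}

== RESULT ==
["ball_in(b4,rmB)", "free(left)", "free(right)", "robot_in(rmB)"]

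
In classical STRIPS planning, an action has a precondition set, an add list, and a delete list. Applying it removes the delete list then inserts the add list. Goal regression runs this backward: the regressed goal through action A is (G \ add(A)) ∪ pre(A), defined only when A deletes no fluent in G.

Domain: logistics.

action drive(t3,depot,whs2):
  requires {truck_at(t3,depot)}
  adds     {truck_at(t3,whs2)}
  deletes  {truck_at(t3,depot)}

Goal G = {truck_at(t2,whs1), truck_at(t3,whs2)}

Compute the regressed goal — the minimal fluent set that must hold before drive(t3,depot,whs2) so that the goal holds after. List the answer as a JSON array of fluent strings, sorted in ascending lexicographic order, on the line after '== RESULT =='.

Regress:
  G ∩ del = {}  (empty — regression defined)
  G \ add = {truck_at(t2,whs1), truck_at(t3,whs2)} \ {truck_at(t3,whs2)} = {truck_at(t2,whs1)}
  ∪ pre   = {truck_at(t2,whs1)} ∪ {truck_at(t3,depot)}
          = {truck_at(t2,whs1), truck_at(t3,depot)}

== RESULT ==
["truck_at(t2,whs1)", "truck_at(t3,depot)"]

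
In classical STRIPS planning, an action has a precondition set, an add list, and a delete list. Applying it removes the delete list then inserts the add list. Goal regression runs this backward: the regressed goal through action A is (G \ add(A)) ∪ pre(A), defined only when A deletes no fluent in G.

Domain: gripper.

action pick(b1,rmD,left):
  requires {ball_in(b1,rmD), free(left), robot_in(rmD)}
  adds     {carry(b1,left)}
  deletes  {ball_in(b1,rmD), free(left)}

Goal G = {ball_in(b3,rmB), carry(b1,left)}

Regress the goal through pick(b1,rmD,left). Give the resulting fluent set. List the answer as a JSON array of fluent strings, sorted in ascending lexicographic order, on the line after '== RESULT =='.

Regress:
  G ∩ del = {}  (empty — regression defined)
  G \ add = {ball_in(b3,rmB), carry(b1,left)} \ {carry(b1,left)} = {ball_in(b3,rmB)}
  ∪ pre   = {ball_in(b3,rmB)} ∪ {ball_in(b1,rmD), free(left), robot_in(rmD)}
          = {ball_in(b1,rmD), ball_in(b3,rmB), free(left), robot_in(rmD)}

== RESULT ==
["ball_in(b1,rmD)", "ball_in(b3,rmB)", "free(left)", "robot_in(rmD)"]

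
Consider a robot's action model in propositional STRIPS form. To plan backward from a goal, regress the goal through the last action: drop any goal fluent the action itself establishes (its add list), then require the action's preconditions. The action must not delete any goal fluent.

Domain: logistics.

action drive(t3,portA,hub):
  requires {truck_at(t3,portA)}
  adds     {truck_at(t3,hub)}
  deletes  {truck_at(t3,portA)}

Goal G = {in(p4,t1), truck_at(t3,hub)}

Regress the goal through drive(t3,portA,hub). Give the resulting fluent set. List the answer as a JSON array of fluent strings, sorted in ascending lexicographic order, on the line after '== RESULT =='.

Regress:
  G ∩ del = {}  (empty — regression defined)
  G \ add = {in(p4,t1), truck_at(t3,hub)} \ {truck_at(t3,hub)} = {in(p4,t1)}
  ∪ pre   = {in(p4,t1)} ∪ {truck_at(t3,portA)}
          = {in(p4,t1), truck_at(t3,portA)}

== RESULT ==
["in(p4,t1)", "truck_at(t3,portA)"]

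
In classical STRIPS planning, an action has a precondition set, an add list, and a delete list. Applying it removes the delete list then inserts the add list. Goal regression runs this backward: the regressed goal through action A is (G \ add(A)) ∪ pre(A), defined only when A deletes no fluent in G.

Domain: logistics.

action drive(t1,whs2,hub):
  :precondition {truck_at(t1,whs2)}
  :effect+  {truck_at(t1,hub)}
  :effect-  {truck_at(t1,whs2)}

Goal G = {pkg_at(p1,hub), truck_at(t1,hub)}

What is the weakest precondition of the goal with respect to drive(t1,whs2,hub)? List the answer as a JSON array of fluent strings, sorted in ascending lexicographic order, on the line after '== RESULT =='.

Compute (G \ add) ∪ pre:
  G ∩ del = {}  (empty — regression defined)
  G \ add = {pkg_at(p1,hub), truck_at(t1,hub)} \ {truck_at(t1,hub)} = {pkg_at(p1,hub)}
  ∪ pre   = {pkg_at(p1,hub)} ∪ {truck_at(t1,whs2)}
          = {pkg_at(p1,hub), truck_at(t1,whs2)}

== RESULT ==
["pkg_at(p1,hub)", "truck_at(t1,whs2)"]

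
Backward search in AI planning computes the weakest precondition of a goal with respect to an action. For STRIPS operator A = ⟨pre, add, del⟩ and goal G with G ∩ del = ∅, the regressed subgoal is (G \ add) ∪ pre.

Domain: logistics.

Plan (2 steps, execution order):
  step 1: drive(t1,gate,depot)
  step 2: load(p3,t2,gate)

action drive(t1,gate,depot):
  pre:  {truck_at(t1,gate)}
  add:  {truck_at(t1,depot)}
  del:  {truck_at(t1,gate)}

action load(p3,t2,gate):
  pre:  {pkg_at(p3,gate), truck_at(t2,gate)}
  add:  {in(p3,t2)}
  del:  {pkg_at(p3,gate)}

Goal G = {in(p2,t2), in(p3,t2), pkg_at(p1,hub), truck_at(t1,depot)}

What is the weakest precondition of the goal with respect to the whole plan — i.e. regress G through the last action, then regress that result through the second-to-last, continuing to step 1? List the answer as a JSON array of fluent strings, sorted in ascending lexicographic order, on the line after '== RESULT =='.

Work backward from the goal:
  through step 2 (load(p3,t2,gate)): drop {in(p3,t2)}, keep {in(p2,t2), pkg_at(p1,hub), truck_at(t1,depot)}, require {pkg_at(p3,gate), truck_at(t2,gate)}
    → {in(p2,t2), pkg_at(p1,hub), pkg_at(p3,gate), truck_at(t1,depot), truck_at(t2,gate)}
  through step 1 (drive(t1,gate,depot)): drop {truck_at(t1,depot)}, keep {in(p2,t2), pkg_at(p1,hub), pkg_at(p3,gate), truck_at(t2,gate)}, require {truck_at(t1,gate)}
    → {in(p2,t2), pkg_at(p1,hub), pkg_at(p3,gate), truck_at(t1,gate), truck_at(t2,gate)}

== RESULT ==
["in(p2,t2)", "pkg_at(p1,hub)", "pkg_at(p3,gate)", "truck_at(t1,gate)", "truck_at(t2,gate)"]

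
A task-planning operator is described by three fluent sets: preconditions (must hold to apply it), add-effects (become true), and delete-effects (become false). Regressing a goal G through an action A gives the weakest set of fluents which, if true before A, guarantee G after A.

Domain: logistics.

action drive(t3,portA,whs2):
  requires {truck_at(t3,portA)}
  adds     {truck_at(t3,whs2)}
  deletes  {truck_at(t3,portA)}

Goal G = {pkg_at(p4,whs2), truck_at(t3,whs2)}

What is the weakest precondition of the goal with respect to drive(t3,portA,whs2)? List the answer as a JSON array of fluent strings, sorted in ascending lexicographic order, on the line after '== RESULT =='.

Compute (G \ add) ∪ pre:
  G ∩ del = {}  (empty — regression defined)
  G \ add = {pkg_at(p4,whs2), truck_at(t3,whs2)} \ {truck_at(t3,whs2)} = {pkg_at(p4,whs2)}
  ∪ pre   = {pkg_at(p4,whs2)} ∪ {truck_at(t3,portA)}
          = {pkg_at(p4,whs2), truck_at(t3,portA)}

== RESULT ==
["pkg_at(p4,whs2)", "truck_at(t3,portA)"]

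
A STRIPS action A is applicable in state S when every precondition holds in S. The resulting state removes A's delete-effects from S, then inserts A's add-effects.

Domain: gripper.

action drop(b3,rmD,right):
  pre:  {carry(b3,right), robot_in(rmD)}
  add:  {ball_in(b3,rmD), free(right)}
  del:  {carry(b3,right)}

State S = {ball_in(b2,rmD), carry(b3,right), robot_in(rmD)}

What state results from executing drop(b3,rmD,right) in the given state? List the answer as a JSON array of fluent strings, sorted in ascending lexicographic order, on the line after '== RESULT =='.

Compute (S \ del) ∪ add:
  pre ⊆ S: {carry(b3,right), robot_in(rmD)} ⊆ S  — applicable
  S \ del = {ball_in(b2,rmD), robot_in(rmD)}
  ∪ add   = {ball_in(b2,rmD), ball_in(b3,rmD), free(right), robot_in(rmD)}

== RESULT ==
["ball_in(b2,rmD)", "ball_in(b3,rmD)", "free(right)", "robot_in(rmD)"]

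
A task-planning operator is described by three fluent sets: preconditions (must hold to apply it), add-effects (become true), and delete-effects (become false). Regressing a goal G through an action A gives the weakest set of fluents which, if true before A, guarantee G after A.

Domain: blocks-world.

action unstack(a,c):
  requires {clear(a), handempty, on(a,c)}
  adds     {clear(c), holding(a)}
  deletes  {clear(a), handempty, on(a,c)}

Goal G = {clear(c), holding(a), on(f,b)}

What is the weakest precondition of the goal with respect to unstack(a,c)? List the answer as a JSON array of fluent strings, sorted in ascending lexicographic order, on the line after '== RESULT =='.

Compute (G \ add) ∪ pre:
  G ∩ del = {}  (empty — regression defined)
  G \ add = {clear(c), holding(a), on(f,b)} \ {clear(c), holding(a)} = {on(f,b)}
  ∪ pre   = {on(f,b)} ∪ {clear(a), handempty, on(a,c)}
          = {clear(a), handempty, on(a,c), on(f,b)}

== RESULT ==
["clear(a)", "handempty", "on(a,c)", "on(f,b)"]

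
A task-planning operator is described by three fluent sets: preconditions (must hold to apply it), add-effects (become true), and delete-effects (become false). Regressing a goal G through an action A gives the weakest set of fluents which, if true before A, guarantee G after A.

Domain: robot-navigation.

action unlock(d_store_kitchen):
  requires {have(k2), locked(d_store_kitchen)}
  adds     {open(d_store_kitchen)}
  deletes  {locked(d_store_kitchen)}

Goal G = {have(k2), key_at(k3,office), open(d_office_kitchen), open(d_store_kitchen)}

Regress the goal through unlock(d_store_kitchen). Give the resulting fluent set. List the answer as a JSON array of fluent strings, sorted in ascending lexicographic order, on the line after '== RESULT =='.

Compute (G \ add) ∪ pre:
  G ∩ del = {}  (empty — regression defined)
  G \ add = {have(k2), key_at(k3,office), open(d_office_kitchen), open(d_store_kitchen)} \ {open(d_store_kitchen)} = {have(k2), key_at(k3,office), open(d_office_kitchen)}
  ∪ pre   = {have(k2), key_at(k3,office), open(d_office_kitchen)} ∪ {have(k2), locked(d_store_kitchen)}
          = {have(k2), key_at(k3,office), locked(d_store_kitchen), open(d_office_kitchen)}

== RESULT ==
["have(k2)", "key_at(k3,office)", "locked(d_store_kitchen)", "open(d_office_kitchen)"]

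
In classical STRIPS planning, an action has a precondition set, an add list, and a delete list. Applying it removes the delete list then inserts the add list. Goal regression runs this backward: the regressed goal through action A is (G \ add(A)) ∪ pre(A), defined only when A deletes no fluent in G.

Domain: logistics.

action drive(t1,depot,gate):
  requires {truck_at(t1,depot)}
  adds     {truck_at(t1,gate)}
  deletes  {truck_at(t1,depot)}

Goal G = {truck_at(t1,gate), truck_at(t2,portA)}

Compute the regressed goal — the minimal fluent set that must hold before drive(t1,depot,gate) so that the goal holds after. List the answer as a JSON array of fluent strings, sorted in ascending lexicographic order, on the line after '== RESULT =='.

Regress:
  G ∩ del = {}  (empty — regression defined)
  G \ add = {truck_at(t1,gate), truck_at(t2,portA)} \ {truck_at(t1,gate)} = {truck_at(t2,portA)}
  ∪ pre   = {truck_at(t2,portA)} ∪ {truck_at(t1,depot)}
          = {truck_at(t1,depot), truck_at(t2,portA)}

== RESULT ==
["truck_at(t1,depot)", "truck_at(t2,portA)"]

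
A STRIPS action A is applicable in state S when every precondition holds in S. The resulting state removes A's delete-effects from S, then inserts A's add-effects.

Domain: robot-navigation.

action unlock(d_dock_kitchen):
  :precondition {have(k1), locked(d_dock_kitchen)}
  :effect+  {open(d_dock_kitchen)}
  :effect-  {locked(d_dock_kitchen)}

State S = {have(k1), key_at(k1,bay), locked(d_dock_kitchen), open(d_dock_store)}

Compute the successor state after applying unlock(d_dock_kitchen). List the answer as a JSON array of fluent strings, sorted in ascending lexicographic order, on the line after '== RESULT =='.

Progress:
  pre ⊆ S: {have(k1), locked(d_dock_kitchen)} ⊆ S  — applicable
  S \ del = {have(k1), key_at(k1,bay), open(d_dock_store)}
  ∪ add   = {have(k1), key_at(k1,bay), open(d_dock_kitchen), open(d_dock_store)}

== RESULT ==
["have(k1)", "key_at(k1,bay)", "open(d_dock_kitchen)", "open(d_dock_store)"]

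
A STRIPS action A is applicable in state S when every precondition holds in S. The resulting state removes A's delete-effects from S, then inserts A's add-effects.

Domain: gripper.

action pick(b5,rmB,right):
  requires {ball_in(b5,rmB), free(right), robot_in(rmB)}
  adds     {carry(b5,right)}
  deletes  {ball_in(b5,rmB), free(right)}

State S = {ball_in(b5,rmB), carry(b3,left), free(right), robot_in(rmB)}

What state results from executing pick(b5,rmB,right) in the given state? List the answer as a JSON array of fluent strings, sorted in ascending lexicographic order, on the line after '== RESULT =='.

Compute (S \ del) ∪ add:
  pre ⊆ S: {ball_in(b5,rmB), free(right), robot_in(rmB)} ⊆ S  — applicable
  S \ del = {carry(b3,left), robot_in(rmB)}
  ∪ add   = {carry(b3,left), carry(b5,right), robot_in(rmB)}

== RESULT ==
["carry(b3,left)", "carry(b5,right)", "robot_in(rmB)"]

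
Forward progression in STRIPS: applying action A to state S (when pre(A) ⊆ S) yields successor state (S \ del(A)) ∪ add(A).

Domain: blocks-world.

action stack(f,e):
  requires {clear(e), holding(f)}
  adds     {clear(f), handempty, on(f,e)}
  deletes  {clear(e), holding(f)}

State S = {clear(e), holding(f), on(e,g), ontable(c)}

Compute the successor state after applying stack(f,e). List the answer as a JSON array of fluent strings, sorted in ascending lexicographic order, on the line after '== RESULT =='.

Progress:
  pre ⊆ S: {clear(e), holding(f)} ⊆ S  — applicable
  S \ del = {on(e,g), ontable(c)}
  ∪ add   = {clear(f), handempty, on(e,g), on(f,e), ontable(c)}

== RESULT ==
["clear(f)", "handempty", "on(e,g)", "on(f,e)", "ontable(c)"]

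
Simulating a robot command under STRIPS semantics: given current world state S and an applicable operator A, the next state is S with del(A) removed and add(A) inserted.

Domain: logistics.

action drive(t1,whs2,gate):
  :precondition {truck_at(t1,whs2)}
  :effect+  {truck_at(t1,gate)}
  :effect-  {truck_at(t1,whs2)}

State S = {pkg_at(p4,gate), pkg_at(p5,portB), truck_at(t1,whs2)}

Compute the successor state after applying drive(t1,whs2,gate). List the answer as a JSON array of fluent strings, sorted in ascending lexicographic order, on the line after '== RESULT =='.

Progress:
  pre ⊆ S: {truck_at(t1,whs2)} ⊆ S  — applicable
  S \ del = {pkg_at(p4,gate), pkg_at(p5,portB)}
  ∪ add   = {pkg_at(p4,gate), pkg_at(p5,portB), truck_at(t1,gate)}

== RESULT ==
["pkg_at(p4,gate)", "pkg_at(p5,portB)", "truck_at(t1,gate)"]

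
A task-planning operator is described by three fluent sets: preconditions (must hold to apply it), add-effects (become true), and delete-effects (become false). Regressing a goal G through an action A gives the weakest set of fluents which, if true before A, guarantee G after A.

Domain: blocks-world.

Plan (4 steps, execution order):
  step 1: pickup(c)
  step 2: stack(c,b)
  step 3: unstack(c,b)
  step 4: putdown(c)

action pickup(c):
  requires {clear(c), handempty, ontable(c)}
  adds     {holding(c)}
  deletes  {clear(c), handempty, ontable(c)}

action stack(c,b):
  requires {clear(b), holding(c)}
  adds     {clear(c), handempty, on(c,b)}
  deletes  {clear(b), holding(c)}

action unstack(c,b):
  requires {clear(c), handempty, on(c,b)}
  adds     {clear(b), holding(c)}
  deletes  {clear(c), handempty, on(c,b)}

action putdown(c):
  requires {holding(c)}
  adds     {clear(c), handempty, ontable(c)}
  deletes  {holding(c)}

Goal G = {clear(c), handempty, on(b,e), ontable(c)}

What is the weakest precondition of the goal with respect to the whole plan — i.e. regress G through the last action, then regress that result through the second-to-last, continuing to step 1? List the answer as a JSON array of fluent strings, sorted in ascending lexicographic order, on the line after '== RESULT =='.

Regress step by step:
  through step 4 (putdown(c)): drop {clear(c), handempty, ontable(c)}, keep {on(b,e)}, require {holding(c)}
    → {holding(c), on(b,e)}
  through step 3 (unstack(c,b)): drop {holding(c)}, keep {on(b,e)}, require {clear(c), handempty, on(c,b)}
    → {clear(c), handempty, on(b,e), on(c,b)}
  through step 2 (stack(c,b)): drop {clear(c), handempty, on(c,b)}, keep {on(b,e)}, require {clear(b), holding(c)}
    → {clear(b), holding(c), on(b,e)}
  through step 1 (pickup(c)): drop {holding(c)}, keep {clear(b), on(b,e)}, require {clear(c), handempty, ontable(c)}
    → {clear(b), clear(c), handempty, on(b,e), ontable(c)}

== RESULT ==
["clear(b)", "clear(c)", "handempty", "on(b,e)", "ontable(c)"]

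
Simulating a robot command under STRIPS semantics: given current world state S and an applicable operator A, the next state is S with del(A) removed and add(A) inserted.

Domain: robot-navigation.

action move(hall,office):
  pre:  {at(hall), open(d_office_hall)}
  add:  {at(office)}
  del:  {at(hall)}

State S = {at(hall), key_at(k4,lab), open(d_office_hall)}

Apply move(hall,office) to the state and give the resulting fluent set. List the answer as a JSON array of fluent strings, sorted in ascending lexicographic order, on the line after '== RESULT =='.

Compute (S \ del) ∪ add:
  pre ⊆ S: {at(hall), open(d_office_hall)} ⊆ S  — applicable
  S \ del = {key_at(k4,lab), open(d_office_hall)}
  ∪ add   = {at(office), key_at(k4,lab), open(d_office_hall)}

== RESULT ==
["at(office)", "key_at(k4,lab)", "open(d_office_hall)"]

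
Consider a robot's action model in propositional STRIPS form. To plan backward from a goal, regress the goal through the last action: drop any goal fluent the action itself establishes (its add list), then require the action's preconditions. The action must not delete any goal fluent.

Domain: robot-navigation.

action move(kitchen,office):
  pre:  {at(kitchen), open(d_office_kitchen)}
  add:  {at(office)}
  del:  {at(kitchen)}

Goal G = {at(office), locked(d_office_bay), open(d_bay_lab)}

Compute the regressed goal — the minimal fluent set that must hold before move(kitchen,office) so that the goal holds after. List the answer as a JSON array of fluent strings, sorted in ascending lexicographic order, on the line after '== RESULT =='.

Compute (G \ add) ∪ pre:
  G ∩ del = {}  (empty — regression defined)
  G \ add = {at(office), locked(d_office_bay), open(d_bay_lab)} \ {at(office)} = {locked(d_office_bay), open(d_bay_lab)}
  ∪ pre   = {locked(d_office_bay), open(d_bay_lab)} ∪ {at(kitchen), open(d_office_kitchen)}
          = {at(kitchen), locked(d_office_bay), open(d_bay_lab), open(d_office_kitchen)}

== RESULT ==
["at(kitchen)", "locked(d_office_bay)", "open(d_bay_lab)", "open(d_office_kitchen)"]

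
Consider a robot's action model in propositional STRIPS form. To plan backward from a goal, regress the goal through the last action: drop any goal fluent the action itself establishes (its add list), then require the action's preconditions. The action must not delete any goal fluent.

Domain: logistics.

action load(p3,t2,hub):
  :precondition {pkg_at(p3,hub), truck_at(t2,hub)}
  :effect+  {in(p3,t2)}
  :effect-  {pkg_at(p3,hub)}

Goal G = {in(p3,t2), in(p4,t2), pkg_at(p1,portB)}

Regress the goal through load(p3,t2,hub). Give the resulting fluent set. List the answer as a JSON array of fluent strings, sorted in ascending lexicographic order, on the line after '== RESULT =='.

Regress:
  G ∩ del = {}  (empty — regression defined)
  G \ add = {in(p3,t2), in(p4,t2), pkg_at(p1,portB)} \ {in(p3,t2)} = {in(p4,t2), pkg_at(p1,portB)}
  ∪ pre   = {in(p4,t2), pkg_at(p1,portB)} ∪ {pkg_at(p3,hub), truck_at(t2,hub)}
          = {in(p4,t2), pkg_at(p1,portB), pkg_at(p3,hub), truck_at(t2,hub)}

== RESULT ==
["in(p4,t2)", "pkg_at(p1,portB)", "pkg_at(p3,hub)", "truck_at(t2,hub)"]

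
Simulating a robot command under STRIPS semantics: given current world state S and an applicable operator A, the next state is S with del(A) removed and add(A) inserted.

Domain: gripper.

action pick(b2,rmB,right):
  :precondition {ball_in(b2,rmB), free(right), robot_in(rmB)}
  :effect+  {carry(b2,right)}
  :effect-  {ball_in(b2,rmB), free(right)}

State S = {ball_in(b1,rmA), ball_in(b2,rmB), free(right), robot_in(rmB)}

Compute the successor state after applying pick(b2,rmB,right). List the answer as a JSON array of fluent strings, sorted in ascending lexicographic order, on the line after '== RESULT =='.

Progress:
  pre ⊆ S: {ball_in(b2,rmB), free(right), robot_in(rmB)} ⊆ S  — applicable
  S \ del = {ball_in(b1,rmA), robot_in(rmB)}
  ∪ add   = {ball_in(b1,rmA), carry(b2,right), robot_in(rmB)}

== RESULT ==
["ball_in(b1,rmA)", "carry(b2,right)", "robot_in(rmB)"]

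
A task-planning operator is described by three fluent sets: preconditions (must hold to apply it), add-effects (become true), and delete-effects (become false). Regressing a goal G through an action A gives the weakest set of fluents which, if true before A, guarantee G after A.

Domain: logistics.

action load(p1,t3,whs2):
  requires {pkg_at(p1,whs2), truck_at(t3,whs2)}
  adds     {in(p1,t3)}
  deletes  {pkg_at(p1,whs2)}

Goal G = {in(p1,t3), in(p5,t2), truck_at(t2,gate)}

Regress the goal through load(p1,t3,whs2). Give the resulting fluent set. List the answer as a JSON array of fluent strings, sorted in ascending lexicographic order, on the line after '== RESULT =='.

Regress:
  G ∩ del = {}  (empty — regression defined)
  G \ add = {in(p1,t3), in(p5,t2), truck_at(t2,gate)} \ {in(p1,t3)} = {in(p5,t2), truck_at(t2,gate)}
  ∪ pre   = {in(p5,t2), truck_at(t2,gate)} ∪ {pkg_at(p1,whs2), truck_at(t3,whs2)}
          = {in(p5,t2), pkg_at(p1,whs2), truck_at(t2,gate), truck_at(t3,whs2)}

== RESULT ==
["in(p5,t2)", "pkg_at(p1,whs2)", "truck_at(t2,gate)", "truck_at(t3,whs2)"]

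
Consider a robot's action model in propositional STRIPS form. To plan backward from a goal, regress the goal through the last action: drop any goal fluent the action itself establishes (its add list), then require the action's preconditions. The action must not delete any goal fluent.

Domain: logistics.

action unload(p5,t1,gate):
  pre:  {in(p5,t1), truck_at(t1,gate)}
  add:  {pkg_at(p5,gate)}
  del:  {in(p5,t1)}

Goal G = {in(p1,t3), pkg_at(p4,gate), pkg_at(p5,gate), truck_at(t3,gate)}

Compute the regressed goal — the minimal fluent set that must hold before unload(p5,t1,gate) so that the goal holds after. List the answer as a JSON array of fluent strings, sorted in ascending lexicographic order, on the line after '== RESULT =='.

Regress:
  G ∩ del = {}  (empty — regression defined)
  G \ add = {in(p1,t3), pkg_at(p4,gate), pkg_at(p5,gate), truck_at(t3,gate)} \ {pkg_at(p5,gate)} = {in(p1,t3), pkg_at(p4,gate), truck_at(t3,gate)}
  ∪ pre   = {in(p1,t3), pkg_at(p4,gate), truck_at(t3,gate)} ∪ {in(p5,t1), truck_at(t1,gate)}
          = {in(p1,t3), in(p5,t1), pkg_at(p4,gate), truck_at(t1,gate), truck_at(t3,gate)}

== RESULT ==
["in(p1,t3)", "in(p5,t1)", "pkg_at(p4,gate)", "truck_at(t1,gate)", "truck_at(t3,gate)"]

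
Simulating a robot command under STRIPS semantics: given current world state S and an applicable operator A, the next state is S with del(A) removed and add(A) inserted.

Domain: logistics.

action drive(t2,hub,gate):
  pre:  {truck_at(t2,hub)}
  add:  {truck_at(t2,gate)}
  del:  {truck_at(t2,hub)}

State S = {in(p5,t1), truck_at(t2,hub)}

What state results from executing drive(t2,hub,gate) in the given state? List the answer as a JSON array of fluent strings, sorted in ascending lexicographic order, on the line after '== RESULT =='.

Compute (S \ del) ∪ add:
  pre ⊆ S: {truck_at(t2,hub)} ⊆ S  — applicable
  S \ del = {in(p5,t1)}
  ∪ add   = {in(p5,t1), truck_at(t2,gate)}

== RESULT ==
["in(p5,t1)", "truck_at(t2,gate)"]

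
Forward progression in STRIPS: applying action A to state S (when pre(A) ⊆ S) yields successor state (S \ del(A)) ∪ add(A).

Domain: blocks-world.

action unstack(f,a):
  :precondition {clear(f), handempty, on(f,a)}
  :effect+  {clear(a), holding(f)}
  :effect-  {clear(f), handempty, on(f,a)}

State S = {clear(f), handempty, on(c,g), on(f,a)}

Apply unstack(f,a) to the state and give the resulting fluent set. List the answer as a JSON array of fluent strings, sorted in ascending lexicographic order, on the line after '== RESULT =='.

Compute (S \ del) ∪ add:
  pre ⊆ S: {clear(f), handempty, on(f,a)} ⊆ S  — applicable
  S \ del = {on(c,g)}
  ∪ add   = {clear(a), holding(f), on(c,g)}

== RESULT ==
["clear(a)", "holding(f)", "on(c,g)"]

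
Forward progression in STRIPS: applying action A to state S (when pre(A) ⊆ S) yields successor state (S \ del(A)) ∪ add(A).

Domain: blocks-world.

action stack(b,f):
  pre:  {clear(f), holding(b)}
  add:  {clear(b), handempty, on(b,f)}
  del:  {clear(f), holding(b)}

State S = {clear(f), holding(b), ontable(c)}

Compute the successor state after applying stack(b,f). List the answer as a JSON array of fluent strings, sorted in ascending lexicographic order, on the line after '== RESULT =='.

Progress:
  pre ⊆ S: {clear(f), holding(b)} ⊆ S  — applicable
  S \ del = {ontable(c)}
  ∪ add   = {clear(b), handempty, on(b,f), ontable(c)}

== RESULT ==
["clear(b)", "handempty", "on(b,f)", "ontable(c)"]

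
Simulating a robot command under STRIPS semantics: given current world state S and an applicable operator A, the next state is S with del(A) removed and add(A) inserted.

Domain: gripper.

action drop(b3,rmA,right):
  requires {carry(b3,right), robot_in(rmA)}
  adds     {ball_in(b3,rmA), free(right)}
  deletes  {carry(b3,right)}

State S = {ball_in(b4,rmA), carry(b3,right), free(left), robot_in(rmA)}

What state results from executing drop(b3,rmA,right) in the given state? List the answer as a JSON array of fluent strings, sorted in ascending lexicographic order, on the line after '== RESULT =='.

Progress:
  pre ⊆ S: {carry(b3,right), robot_in(rmA)} ⊆ S  — applicable
  S \ del = {ball_in(b4,rmA), free(left), robot_in(rmA)}
  ∪ add   = {ball_in(b3,rmA), ball_in(b4,rmA), free(left), free(right), robot_in(rmA)}

== RESULT ==
["ball_in(b3,rmA)", "ball_in(b4,rmA)", "free(left)", "free(right)", "robot_in(rmA)"]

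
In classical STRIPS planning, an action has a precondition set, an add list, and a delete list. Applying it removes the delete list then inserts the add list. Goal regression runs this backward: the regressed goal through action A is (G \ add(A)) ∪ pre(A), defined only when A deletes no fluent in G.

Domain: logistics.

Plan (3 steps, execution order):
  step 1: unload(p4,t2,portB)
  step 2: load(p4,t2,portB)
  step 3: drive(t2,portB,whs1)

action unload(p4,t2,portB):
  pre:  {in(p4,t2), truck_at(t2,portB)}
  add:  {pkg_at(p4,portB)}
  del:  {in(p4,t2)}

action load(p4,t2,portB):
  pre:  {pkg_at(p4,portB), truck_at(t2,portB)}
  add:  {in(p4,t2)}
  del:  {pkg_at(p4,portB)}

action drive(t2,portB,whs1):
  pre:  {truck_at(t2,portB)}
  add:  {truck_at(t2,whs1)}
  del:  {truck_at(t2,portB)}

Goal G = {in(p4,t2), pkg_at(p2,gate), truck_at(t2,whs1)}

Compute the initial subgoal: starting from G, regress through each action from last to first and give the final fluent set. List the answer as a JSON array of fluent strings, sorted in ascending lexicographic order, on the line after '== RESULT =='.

Regress step by step:
  through step 3 (drive(t2,portB,whs1)): drop {truck_at(t2,whs1)}, keep {in(p4,t2), pkg_at(p2,gate)}, require {truck_at(t2,portB)}
    → {in(p4,t2), pkg_at(p2,gate), truck_at(t2,portB)}
  through step 2 (load(p4,t2,portB)): drop {in(p4,t2)}, keep {pkg_at(p2,gate), truck_at(t2,portB)}, require {pkg_at(p4,portB), truck_at(t2,portB)}
    → {pkg_at(p2,gate), pkg_at(p4,portB), truck_at(t2,portB)}
  through step 1 (unload(p4,t2,portB)): drop {pkg_at(p4,portB)}, keep {pkg_at(p2,gate), truck_at(t2,portB)}, require {in(p4,t2), truck_at(t2,portB)}
    → {in(p4,t2), pkg_at(p2,gate), truck_at(t2,portB)}

== RESULT ==
["in(p4,t2)", "pkg_at(p2,gate)", "truck_at(t2,portB)"]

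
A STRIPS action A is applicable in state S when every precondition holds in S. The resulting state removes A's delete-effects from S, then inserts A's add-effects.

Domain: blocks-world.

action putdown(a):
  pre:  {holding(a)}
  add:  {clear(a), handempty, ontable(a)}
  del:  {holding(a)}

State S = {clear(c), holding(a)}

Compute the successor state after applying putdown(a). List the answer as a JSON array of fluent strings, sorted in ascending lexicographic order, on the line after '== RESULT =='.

Compute (S \ del) ∪ add:
  pre ⊆ S: {holding(a)} ⊆ S  — applicable
  S \ del = {clear(c)}
  ∪ add   = {clear(a), clear(c), handempty, ontable(a)}

== RESULT ==
["clear(a)", "clear(c)", "handempty", "ontable(a)"]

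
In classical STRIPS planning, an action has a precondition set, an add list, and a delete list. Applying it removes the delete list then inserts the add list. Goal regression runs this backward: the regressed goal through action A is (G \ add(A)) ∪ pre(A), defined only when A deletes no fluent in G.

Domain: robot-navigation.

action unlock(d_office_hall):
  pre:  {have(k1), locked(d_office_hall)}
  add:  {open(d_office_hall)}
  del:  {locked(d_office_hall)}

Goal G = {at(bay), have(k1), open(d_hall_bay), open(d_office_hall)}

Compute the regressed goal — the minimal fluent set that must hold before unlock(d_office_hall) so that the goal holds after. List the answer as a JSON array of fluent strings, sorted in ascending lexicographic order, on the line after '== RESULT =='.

Compute (G \ add) ∪ pre:
  G ∩ del = {}  (empty — regression defined)
  G \ add = {at(bay), have(k1), open(d_hall_bay), open(d_office_hall)} \ {open(d_office_hall)} = {at(bay), have(k1), open(d_hall_bay)}
  ∪ pre   = {at(bay), have(k1), open(d_hall_bay)} ∪ {have(k1), locked(d_office_hall)}
          = {at(bay), have(k1), locked(d_office_hall), open(d_hall_bay)}

== RESULT ==
["at(bay)", "have(k1)", "locked(d_office_hall)", "open(d_hall_bay)"]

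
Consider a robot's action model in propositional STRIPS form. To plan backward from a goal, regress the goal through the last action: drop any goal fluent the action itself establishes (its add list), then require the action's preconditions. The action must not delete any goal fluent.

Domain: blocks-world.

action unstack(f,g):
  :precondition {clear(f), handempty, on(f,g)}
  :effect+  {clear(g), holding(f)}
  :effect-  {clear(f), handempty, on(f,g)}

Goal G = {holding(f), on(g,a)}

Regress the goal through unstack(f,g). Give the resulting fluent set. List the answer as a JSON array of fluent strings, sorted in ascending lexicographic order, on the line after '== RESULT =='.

Compute (G \ add) ∪ pre:
  G ∩ del = {}  (empty — regression defined)
  G \ add = {holding(f), on(g,a)} \ {clear(g), holding(f)} = {on(g,a)}
  ∪ pre   = {on(g,a)} ∪ {clear(f), handempty, on(f,g)}
          = {clear(f), handempty, on(f,g), on(g,a)}

== RESULT ==
["clear(f)", "handempty", "on(f,g)", "on(g,a)"]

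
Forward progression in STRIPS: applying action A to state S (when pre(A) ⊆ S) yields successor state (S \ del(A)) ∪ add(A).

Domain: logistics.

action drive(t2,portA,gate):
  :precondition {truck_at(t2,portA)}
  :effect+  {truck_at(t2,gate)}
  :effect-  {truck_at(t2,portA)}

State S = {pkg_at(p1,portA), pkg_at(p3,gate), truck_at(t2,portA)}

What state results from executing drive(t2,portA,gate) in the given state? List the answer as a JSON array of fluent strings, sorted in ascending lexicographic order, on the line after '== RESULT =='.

Progress:
  pre ⊆ S: {truck_at(t2,portA)} ⊆ S  — applicable
  S \ del = {pkg_at(p1,portA), pkg_at(p3,gate)}
  ∪ add   = {pkg_at(p1,portA), pkg_at(p3,gate), truck_at(t2,gate)}

== RESULT ==
["pkg_at(p1,portA)", "pkg_at(p3,gate)", "truck_at(t2,gate)"]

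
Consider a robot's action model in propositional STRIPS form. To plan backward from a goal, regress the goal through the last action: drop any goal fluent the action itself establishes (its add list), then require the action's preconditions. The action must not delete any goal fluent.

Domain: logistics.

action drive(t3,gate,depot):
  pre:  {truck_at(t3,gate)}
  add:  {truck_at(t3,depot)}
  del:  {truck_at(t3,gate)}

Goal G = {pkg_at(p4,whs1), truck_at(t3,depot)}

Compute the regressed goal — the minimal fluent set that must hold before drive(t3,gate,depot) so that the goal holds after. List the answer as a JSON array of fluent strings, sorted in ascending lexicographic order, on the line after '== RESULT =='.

Regress:
  G ∩ del = {}  (empty — regression defined)
  G \ add = {pkg_at(p4,whs1), truck_at(t3,depot)} \ {truck_at(t3,depot)} = {pkg_at(p4,whs1)}
  ∪ pre   = {pkg_at(p4,whs1)} ∪ {truck_at(t3,gate)}
          = {pkg_at(p4,whs1), truck_at(t3,gate)}

== RESULT ==
["pkg_at(p4,whs1)", "truck_at(t3,gate)"]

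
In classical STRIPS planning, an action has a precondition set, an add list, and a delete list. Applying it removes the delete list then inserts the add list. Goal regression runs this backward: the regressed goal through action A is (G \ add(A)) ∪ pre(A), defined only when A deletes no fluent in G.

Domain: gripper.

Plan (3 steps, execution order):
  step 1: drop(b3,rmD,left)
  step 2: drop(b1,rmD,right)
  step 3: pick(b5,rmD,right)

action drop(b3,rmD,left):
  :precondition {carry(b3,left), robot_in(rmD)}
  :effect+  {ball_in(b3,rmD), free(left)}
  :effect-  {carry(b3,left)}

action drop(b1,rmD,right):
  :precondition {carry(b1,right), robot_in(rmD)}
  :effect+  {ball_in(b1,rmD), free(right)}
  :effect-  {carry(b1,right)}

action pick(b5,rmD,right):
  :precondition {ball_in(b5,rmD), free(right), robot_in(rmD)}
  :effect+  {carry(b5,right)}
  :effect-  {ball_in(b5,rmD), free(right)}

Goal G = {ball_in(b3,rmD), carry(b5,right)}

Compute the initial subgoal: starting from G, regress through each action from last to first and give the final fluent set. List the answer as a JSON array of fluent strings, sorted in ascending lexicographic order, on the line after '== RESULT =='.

Work backward from the goal:
  through step 3 (pick(b5,rmD,right)): drop {carry(b5,right)}, keep {ball_in(b3,rmD)}, require {ball_in(b5,rmD), free(right), robot_in(rmD)}
    → {ball_in(b3,rmD), ball_in(b5,rmD), free(right), robot_in(rmD)}
  through step 2 (drop(b1,rmD,right)): drop {free(right)}, keep {ball_in(b3,rmD), ball_in(b5,rmD), robot_in(rmD)}, require {carry(b1,right), robot_in(rmD)}
    → {ball_in(b3,rmD), ball_in(b5,rmD), carry(b1,right), robot_in(rmD)}
  through step 1 (drop(b3,rmD,left)): drop {ball_in(b3,rmD)}, keep {ball_in(b5,rmD), carry(b1,right), robot_in(rmD)}, require {carry(b3,left), robot_in(rmD)}
    → {ball_in(b5,rmD), carry(b1,right), carry(b3,left), robot_in(rmD)}

== RESULT ==
["ball_in(b5,rmD)", "carry(b1,right)", "carry(b3,left)", "robot_in(rmD)"]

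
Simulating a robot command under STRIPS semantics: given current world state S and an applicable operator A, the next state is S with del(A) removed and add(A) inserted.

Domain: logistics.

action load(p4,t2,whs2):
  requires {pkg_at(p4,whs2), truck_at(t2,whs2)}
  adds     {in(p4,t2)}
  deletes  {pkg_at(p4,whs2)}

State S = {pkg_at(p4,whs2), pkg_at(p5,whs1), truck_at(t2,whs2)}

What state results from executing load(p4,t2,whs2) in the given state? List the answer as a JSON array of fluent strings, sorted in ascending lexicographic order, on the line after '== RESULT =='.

Progress:
  pre ⊆ S: {pkg_at(p4,whs2), truck_at(t2,whs2)} ⊆ S  — applicable
  S \ del = {pkg_at(p5,whs1), truck_at(t2,whs2)}
  ∪ add   = {in(p4,t2), pkg_at(p5,whs1), truck_at(t2,whs2)}

== RESULT ==
["in(p4,t2)", "pkg_at(p5,whs1)", "truck_at(t2,whs2)"]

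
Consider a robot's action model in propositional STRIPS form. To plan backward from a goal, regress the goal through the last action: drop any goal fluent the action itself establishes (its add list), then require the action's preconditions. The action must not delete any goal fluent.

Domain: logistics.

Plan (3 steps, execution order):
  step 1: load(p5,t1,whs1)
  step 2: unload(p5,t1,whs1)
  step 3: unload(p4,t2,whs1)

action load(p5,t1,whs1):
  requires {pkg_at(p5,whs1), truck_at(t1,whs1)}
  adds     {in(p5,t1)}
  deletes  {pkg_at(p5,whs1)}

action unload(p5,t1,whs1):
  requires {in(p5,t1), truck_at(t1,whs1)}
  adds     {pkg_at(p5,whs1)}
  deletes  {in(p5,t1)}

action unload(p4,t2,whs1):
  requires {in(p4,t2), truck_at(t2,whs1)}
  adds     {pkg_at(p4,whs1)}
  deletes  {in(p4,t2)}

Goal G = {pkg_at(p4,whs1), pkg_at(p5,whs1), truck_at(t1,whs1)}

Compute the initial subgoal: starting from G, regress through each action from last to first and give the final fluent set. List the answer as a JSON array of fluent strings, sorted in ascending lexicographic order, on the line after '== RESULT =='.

Regress step by step:
  through step 3 (unload(p4,t2,whs1)): drop {pkg_at(p4,whs1)}, keep {pkg_at(p5,whs1), truck_at(t1,whs1)}, require {in(p4,t2), truck_at(t2,whs1)}
    → {in(p4,t2), pkg_at(p5,whs1), truck_at(t1,whs1), truck_at(t2,whs1)}
  through step 2 (unload(p5,t1,whs1)): drop {pkg_at(p5,whs1)}, keep {in(p4,t2), truck_at(t1,whs1), truck_at(t2,whs1)}, require {in(p5,t1), truck_at(t1,whs1)}
    → {in(p4,t2), in(p5,t1), truck_at(t1,whs1), truck_at(t2,whs1)}
  through step 1 (load(p5,t1,whs1)): drop {in(p5,t1)}, keep {in(p4,t2), truck_at(t1,whs1), truck_at(t2,whs1)}, require {pkg_at(p5,whs1), truck_at(t1,whs1)}
    → {in(p4,t2), pkg_at(p5,whs1), truck_at(t1,whs1), truck_at(t2,whs1)}

== RESULT ==
["in(p4,t2)", "pkg_at(p5,whs1)", "truck_at(t1,whs1)", "truck_at(t2,whs1)"]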